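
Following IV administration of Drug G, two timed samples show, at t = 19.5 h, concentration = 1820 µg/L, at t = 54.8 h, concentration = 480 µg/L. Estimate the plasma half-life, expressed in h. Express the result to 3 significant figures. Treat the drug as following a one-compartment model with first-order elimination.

k = ln(C₁/C₂) / (t₂ − t₁) = ln(1820/480) / (54.8 − 19.5)
  = 1.333 / 35.30 = 0.03776 h⁻¹
t½ = ln2 / k = 0.693147 / 0.03776 = 18.36 h

18.4 h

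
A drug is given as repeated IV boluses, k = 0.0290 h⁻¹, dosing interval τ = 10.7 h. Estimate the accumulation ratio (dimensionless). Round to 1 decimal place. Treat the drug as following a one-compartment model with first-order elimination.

3.7

e^(−kτ) = e^(−0.02900 × 10.7) = 0.7332
Accumulation ratio R = 1 / (1 − e^(−kτ)) = 1 / (1 − 0.7332) = 3.748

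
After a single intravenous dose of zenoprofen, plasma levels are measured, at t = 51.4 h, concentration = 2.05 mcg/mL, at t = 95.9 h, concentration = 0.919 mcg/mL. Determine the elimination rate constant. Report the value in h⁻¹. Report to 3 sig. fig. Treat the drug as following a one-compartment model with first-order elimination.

0.0180 h⁻¹

k = ln(C₁/C₂) / (t₂ − t₁) = ln(2.05/0.919) / (95.9 − 51.4)
  = 0.8023 / 44.50 = 0.01803 h⁻¹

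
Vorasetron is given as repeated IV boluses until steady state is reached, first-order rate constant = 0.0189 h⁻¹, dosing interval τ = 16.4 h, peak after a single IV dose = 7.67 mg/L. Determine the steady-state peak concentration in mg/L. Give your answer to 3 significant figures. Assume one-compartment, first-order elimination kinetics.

28.8 mg/L

e^(−kτ) = e^(−0.01890 × 16.4) = 0.7335
Accumulation ratio R = 1 / (1 − e^(−kτ)) = 1 / (1 − 0.7335) = 3.752
Steady-state peak = C₀ × R = 7.67 × 3.752 = 28.78 mg/L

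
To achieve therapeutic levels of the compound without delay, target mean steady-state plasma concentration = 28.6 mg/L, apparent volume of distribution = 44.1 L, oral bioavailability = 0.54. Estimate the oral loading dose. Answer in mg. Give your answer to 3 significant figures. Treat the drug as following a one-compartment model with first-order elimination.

LD = Css × Vd / F = 28.6 × 44.1 / 0.54 = 2336 mg

2340 mg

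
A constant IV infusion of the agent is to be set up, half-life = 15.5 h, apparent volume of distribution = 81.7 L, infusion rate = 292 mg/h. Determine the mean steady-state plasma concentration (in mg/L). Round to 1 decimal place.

k = ln2 / t½ = 0.693147 / 15.5 = 0.04472 h⁻¹
CL = k × Vd = 0.04472 × 81.7 = 3.654 L/h
At steady state Css = R₀ / CL = 292 / 3.654 = 79.91 mg/L

79.9 mg/L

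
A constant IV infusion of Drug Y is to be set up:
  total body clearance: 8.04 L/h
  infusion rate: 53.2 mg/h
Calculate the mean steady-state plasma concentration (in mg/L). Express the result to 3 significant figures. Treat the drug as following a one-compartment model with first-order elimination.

At steady state Css = R₀ / CL = 53.2 / 8.040 = 6.617 mg/L

6.62 mg/L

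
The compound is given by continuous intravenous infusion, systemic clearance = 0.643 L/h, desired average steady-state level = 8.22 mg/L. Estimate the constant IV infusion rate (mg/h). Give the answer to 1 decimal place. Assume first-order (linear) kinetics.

5.3 mg/h

At steady state, infusion rate R₀ = Css × CL = 8.22 × 0.6430 = 5.285 mg/h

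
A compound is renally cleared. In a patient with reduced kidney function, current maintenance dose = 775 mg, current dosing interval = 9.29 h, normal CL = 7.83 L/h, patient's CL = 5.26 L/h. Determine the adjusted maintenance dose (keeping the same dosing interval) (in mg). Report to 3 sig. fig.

521 mg

To keep the same average steady-state level, dosing rate must scale with clearance.
CL ratio = 5.26 / 7.83 = 0.6718
New dose (same interval) = 775 × 0.6718 = 520.6 mg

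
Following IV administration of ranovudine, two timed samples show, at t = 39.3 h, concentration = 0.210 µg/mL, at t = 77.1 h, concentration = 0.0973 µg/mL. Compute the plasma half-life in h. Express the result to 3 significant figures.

k = ln(C₁/C₂) / (t₂ − t₁) = ln(0.210/0.0973) / (77.1 − 39.3)
  = 0.7693 / 37.80 = 0.02035 h⁻¹
t½ = ln2 / k = 0.693147 / 0.02035 = 34.06 h

34.1 h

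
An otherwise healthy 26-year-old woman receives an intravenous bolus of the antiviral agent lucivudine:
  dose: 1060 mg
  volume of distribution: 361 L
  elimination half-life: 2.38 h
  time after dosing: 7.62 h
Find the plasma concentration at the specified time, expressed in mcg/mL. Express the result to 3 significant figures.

0.319 mcg/mL

C₀ = Dose / Vd = 1060 / 361 = 2.936 mg/L
k = ln2 / t½ = 0.693147 / 2.38 = 0.2912 h⁻¹
C = C₀ · e^(−k·t) = 2.936 × e^(−0.2912 × 7.62)
  = 2.936 × 0.1087 = 0.3191 mg/L
(0.3191 mg/L = 0.3191 mcg/mL)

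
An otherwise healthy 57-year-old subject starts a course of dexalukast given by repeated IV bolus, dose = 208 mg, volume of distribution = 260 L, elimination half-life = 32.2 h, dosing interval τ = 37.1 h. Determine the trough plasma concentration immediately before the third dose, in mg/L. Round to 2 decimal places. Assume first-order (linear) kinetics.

C₀ per dose = Dose / Vd = 208 / 260 = 0.8000 mg/L
k = ln2 / t½ = 0.693147 / 32.2 = 0.02153 h⁻¹
Fraction remaining after one interval: r = e^(−kτ) = e^(−0.02153 × 37.1) = 0.4499
Before dose 3, 2 doses have been given (aged 1τ, 2τ).
C_trough = C₀ × (r + r²) = 0.8000 × (0.4499 + 0.2024) = 0.5218 mg/L

0.52 mg/L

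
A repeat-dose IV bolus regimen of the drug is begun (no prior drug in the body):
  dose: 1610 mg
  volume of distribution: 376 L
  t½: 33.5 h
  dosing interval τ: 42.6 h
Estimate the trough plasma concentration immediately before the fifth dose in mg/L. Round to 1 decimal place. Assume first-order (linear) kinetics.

2.9 mg/L

C₀ per dose = Dose / Vd = 1610 / 376 = 4.282 mg/L
k = ln2 / t½ = 0.693147 / 33.5 = 0.02069 h⁻¹
Fraction remaining after one interval: r = e^(−kτ) = e^(−0.02069 × 42.6) = 0.4142
Before dose 5, 4 doses have been given (aged 1τ, 2τ, 3τ, 4τ).
C_trough = C₀ × (r + r² + … + r^4) = C₀ × r(1−r^4)/(1−r)
        = 4.282 × 0.4142 × (1 − 0.02943) / (1 − 0.4142) = 2.939 mg/L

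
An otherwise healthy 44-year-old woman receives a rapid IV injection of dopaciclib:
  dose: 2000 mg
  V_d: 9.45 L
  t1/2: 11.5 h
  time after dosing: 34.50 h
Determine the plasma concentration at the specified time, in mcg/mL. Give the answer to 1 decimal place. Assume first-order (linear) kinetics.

C₀ = Dose / Vd = 2000 / 9.45 = 211.6 mg/L
k = ln2 / t½ = 0.693147 / 11.5 = 0.06027 h⁻¹
t / t½ = 34.50 / 11.5 = 3 half-lives
C = C₀ × (1/2)^3 = 211.6 × 0.1250 = 26.45 mg/L
(26.45 mg/L = 26.45 mcg/mL)

26.5 mcg/mL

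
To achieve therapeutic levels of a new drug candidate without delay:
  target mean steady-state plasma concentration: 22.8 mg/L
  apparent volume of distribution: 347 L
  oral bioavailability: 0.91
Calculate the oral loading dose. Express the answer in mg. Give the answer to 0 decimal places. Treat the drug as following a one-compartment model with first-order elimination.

8694 mg

LD = Css × Vd / F = 22.8 × 347 / 0.91 = 8694 mg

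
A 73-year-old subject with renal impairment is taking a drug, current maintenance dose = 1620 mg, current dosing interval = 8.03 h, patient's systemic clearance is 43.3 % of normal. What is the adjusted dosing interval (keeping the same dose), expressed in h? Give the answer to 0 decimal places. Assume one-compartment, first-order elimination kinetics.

19 h

To keep the same average steady-state level, dosing rate must scale with clearance.
CL ratio = 43.3 / 100 = 0.4330
New interval (same dose) = 8.03 / 0.4330 = 18.55 h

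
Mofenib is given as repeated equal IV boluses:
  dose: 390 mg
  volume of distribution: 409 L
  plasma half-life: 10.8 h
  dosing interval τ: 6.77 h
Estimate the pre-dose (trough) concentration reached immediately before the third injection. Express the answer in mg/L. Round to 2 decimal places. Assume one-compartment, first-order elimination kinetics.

C₀ per dose = Dose / Vd = 390 / 409 = 0.9535 mg/L
k = ln2 / t½ = 0.693147 / 10.8 = 0.06418 h⁻¹
Fraction remaining after one interval: r = e^(−kτ) = e^(−0.06418 × 6.77) = 0.6476
Before dose 3, 2 doses have been given (aged 1τ, 2τ).
C_trough = C₀ × (r + r²) = 0.9535 × (0.6476 + 0.4194) = 1.017 mg/L

1.02 mg/L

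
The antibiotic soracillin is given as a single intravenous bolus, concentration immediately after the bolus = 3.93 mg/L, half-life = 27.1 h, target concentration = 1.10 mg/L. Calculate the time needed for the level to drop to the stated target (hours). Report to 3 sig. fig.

k = ln2 / t½ = 0.693147 / 27.1 = 0.02558 h⁻¹
t = ln(C₀ / C) / k = ln(3.930 / 1.10) / 0.02558
  = ln(3.573) / 0.02558 = 1.273 / 0.02558 = 49.77 h

49.8 h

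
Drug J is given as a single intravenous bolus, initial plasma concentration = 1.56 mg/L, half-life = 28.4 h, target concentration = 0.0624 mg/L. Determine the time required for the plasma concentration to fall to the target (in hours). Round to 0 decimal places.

k = ln2 / t½ = 0.693147 / 28.4 = 0.02441 h⁻¹
t = ln(C₀ / C) / k = ln(1.560 / 0.0624) / 0.02441
  = ln(25.00) / 0.02441 = 3.219 / 0.02441 = 131.9 h

132 h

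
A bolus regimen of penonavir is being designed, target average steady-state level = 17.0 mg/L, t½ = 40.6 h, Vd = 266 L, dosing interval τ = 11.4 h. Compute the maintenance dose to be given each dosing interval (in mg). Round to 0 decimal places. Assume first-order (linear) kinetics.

k = ln2 / t½ = 0.693147 / 40.6 = 0.01707 h⁻¹
CL = k × Vd = 0.01707 × 266 = 4.541 L/h
At steady state, Dose/τ = Css × CL.
Dose = Css × CL × τ = 17.0 × 4.541 × 11.4 = 880.0 mg

880 mg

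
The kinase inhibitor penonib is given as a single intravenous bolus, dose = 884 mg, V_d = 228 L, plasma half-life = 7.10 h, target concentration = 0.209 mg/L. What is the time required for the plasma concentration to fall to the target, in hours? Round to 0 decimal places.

30 h

C₀ = Dose / Vd = 884.0 / 228 = 3.877 mg/L
k = ln2 / t½ = 0.693147 / 7.10 = 0.09763 h⁻¹
t = ln(C₀ / C) / k = ln(3.877 / 0.209) / 0.09763
  = ln(18.55) / 0.09763 = 2.920 / 0.09763 = 29.91 h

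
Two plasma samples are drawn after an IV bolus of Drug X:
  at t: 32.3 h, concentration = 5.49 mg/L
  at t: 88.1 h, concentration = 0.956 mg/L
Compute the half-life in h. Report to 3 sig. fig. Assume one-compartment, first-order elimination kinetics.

k = ln(C₁/C₂) / (t₂ − t₁) = ln(5.49/0.956) / (88.1 − 32.3)
  = 1.748 / 55.80 = 0.03133 h⁻¹
t½ = ln2 / k = 0.693147 / 0.03133 = 22.12 h

22.1 h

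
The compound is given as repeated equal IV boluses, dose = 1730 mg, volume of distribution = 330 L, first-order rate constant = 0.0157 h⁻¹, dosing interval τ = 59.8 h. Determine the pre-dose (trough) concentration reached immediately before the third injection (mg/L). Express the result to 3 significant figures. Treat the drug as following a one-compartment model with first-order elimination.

2.85 mg/L

C₀ per dose = Dose / Vd = 1730 / 330 = 5.242 mg/L
Fraction remaining after one interval: r = e^(−kτ) = e^(−0.01570 × 59.8) = 0.3911
Before dose 3, 2 doses have been given (aged 1τ, 2τ).
C_trough = C₀ × (r + r²) = 5.242 × (0.3911 + 0.1530) = 2.852 mg/L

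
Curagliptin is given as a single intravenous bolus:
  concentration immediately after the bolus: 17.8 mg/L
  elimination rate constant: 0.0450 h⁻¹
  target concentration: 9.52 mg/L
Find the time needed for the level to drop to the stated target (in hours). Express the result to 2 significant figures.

t = ln(C₀ / C) / k = ln(17.80 / 9.52) / 0.04500
  = ln(1.870) / 0.04500 = 0.6259 / 0.04500 = 13.91 h

14 h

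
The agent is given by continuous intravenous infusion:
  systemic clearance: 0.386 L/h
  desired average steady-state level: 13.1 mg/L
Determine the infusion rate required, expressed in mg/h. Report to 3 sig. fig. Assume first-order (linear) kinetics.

At steady state, infusion rate R₀ = Css × CL = 13.1 × 0.3860 = 5.057 mg/h

5.06 mg/h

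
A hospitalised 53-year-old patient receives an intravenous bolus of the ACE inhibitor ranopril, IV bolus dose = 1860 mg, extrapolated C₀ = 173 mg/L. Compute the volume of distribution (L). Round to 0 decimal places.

11 L

Vd = Dose / C₀ = 1860 / 173 = 10.75 L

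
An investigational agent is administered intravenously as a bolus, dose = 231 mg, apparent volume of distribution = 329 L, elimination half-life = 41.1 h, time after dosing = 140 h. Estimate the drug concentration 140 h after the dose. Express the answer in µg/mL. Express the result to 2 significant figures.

C₀ = Dose / Vd = 231.0 / 329 = 0.7021 mg/L
k = ln2 / t½ = 0.693147 / 41.1 = 0.01686 h⁻¹
C = C₀ · e^(−k·t) = 0.7021 × e^(−0.01686 × 140)
  = 0.7021 × 0.09438 = 0.06626 mg/L
(0.06626 mg/L = 0.06626 µg/mL)

0.066 µg/mL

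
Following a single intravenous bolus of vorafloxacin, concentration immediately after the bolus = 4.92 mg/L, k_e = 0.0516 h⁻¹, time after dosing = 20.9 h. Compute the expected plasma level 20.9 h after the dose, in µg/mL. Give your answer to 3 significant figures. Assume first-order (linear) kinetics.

C = C₀ · e^(−k·t) = 4.920 × e^(−0.05160 × 20.9)
  = 4.920 × 0.3401 = 1.673 mg/L
(1.673 mg/L = 1.673 µg/mL)

1.67 µg/mL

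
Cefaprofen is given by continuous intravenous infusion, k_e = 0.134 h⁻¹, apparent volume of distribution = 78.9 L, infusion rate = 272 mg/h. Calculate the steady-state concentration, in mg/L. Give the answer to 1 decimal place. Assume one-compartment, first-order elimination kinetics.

25.7 mg/L

CL = k × Vd = 0.1340 × 78.9 = 10.57 L/h
At steady state Css = R₀ / CL = 272 / 10.57 = 25.73 mg/L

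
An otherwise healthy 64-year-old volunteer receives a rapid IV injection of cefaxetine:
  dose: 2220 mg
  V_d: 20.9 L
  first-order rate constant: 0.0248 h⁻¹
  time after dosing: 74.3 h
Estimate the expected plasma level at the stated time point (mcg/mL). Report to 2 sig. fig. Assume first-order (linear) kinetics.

17 mcg/mL

C₀ = Dose / Vd = 2220 / 20.9 = 106.2 mg/L
C = C₀ · e^(−k·t) = 106.2 × e^(−0.02480 × 74.3)
  = 106.2 × 0.1584 = 16.82 mg/L
(16.82 mg/L = 16.82 mcg/mL)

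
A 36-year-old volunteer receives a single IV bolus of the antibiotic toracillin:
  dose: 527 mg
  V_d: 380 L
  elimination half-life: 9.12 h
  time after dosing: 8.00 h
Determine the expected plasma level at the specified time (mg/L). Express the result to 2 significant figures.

0.76 mg/L

C₀ = Dose / Vd = 527.0 / 380 = 1.387 mg/L
k = ln2 / t½ = 0.693147 / 9.12 = 0.07600 h⁻¹
C = C₀ · e^(−k·t) = 1.387 × e^(−0.07600 × 8.00)
  = 1.387 × 0.5444 = 0.7551 mg/L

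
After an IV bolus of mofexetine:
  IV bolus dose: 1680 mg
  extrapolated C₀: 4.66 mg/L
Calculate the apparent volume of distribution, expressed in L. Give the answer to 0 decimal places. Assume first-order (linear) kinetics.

361 L

Vd = Dose / C₀ = 1680 / 4.66 = 360.5 L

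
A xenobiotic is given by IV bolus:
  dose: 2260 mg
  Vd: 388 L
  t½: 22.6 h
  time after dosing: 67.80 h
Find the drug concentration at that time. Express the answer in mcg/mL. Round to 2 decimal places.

C₀ = Dose / Vd = 2260 / 388 = 5.825 mg/L
k = ln2 / t½ = 0.693147 / 22.6 = 0.03067 h⁻¹
t / t½ = 67.80 / 22.6 = 3 half-lives
C = C₀ × (1/2)^3 = 5.825 × 0.1250 = 0.7281 mg/L
(0.7281 mg/L = 0.7281 mcg/mL)

0.73 mcg/mL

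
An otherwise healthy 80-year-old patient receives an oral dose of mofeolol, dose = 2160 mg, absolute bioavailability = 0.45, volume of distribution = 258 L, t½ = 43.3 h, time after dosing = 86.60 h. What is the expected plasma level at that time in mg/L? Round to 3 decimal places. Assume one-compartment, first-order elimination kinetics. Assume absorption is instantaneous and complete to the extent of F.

0.942 mg/L

Amount reaching circulation = F × Dose = 0.45 × 2160 = 972.0 mg
C₀ = F·Dose / Vd = 972.0 / 258 = 3.767 mg/L
k = ln2 / t½ = 0.693147 / 43.3 = 0.01601 h⁻¹
t / t½ = 86.60 / 43.3 = 2 half-lives
C = C₀ × (1/2)^2 = 3.767 × 0.2500 = 0.9418 mg/L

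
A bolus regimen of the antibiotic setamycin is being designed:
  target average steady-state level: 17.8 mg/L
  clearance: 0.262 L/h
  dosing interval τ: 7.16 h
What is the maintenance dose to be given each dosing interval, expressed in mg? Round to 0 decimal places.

At steady state, Dose/τ = Css × CL.
Dose = Css × CL × τ = 17.8 × 0.2620 × 7.16 = 33.39 mg

33 mg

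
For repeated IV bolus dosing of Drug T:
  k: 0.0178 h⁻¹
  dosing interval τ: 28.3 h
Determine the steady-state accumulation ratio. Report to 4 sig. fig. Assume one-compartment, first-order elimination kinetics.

2.527

e^(−kτ) = e^(−0.01780 × 28.3) = 0.6043
Accumulation ratio R = 1 / (1 − e^(−kτ)) = 1 / (1 − 0.6043) = 2.527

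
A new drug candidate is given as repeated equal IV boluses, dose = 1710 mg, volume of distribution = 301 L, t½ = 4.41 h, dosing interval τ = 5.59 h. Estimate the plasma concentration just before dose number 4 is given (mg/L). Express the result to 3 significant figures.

3.75 mg/L

C₀ per dose = Dose / Vd = 1710 / 301 = 5.681 mg/L
k = ln2 / t½ = 0.693147 / 4.41 = 0.1572 h⁻¹
Fraction remaining after one interval: r = e^(−kτ) = e^(−0.1572 × 5.59) = 0.4153
Before dose 4, 3 doses have been given (aged 1τ, 2τ, 3τ).
C_trough = C₀ × (r + r² + … + r^3) = C₀ × r(1−r^3)/(1−r)
        = 5.681 × 0.4153 × (1 − 0.07163) / (1 − 0.4153) = 3.746 mg/L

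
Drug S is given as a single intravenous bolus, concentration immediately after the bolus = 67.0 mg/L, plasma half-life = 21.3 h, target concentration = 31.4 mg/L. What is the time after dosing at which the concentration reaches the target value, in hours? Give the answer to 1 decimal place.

23.3 h

k = ln2 / t½ = 0.693147 / 21.3 = 0.03254 h⁻¹
t = ln(C₀ / C) / k = ln(67.00 / 31.4) / 0.03254
  = ln(2.134) / 0.03254 = 0.7580 / 0.03254 = 23.29 h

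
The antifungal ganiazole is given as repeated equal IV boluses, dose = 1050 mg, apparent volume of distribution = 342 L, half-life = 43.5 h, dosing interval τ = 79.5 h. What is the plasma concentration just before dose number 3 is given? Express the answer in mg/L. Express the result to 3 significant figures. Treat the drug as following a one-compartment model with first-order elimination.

C₀ per dose = Dose / Vd = 1050 / 342 = 3.070 mg/L
k = ln2 / t½ = 0.693147 / 43.5 = 0.01593 h⁻¹
Fraction remaining after one interval: r = e^(−kτ) = e^(−0.01593 × 79.5) = 0.2818
Before dose 3, 2 doses have been given (aged 1τ, 2τ).
C_trough = C₀ × (r + r²) = 3.070 × (0.2818 + 0.07941) = 1.109 mg/L

1.11 mg/L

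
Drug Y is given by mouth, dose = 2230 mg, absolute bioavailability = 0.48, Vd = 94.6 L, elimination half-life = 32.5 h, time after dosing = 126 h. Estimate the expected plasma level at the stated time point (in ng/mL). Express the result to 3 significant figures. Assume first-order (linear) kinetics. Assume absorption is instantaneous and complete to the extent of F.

770 ng/mL

Amount reaching circulation = F × Dose = 0.48 × 2230 = 1070 mg
C₀ = F·Dose / Vd = 1070 / 94.6 = 11.31 mg/L
k = ln2 / t½ = 0.693147 / 32.5 = 0.02133 h⁻¹
C = C₀ · e^(−k·t) = 11.31 × e^(−0.02133 × 126)
  = 11.31 × 0.06805 = 0.7696 mg/L
Convert: 0.7696 mg/L × 1000 = 769.6 ng/mL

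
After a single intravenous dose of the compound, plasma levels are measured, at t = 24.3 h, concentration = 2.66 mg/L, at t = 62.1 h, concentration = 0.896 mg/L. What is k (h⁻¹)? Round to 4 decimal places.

k = ln(C₁/C₂) / (t₂ − t₁) = ln(2.66/0.896) / (62.1 − 24.3)
  = 1.088 / 37.80 = 0.02878 h⁻¹

0.0288 h⁻¹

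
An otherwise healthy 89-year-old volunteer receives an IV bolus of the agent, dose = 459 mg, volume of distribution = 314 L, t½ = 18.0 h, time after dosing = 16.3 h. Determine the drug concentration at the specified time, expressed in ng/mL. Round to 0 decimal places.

780 ng/mL

C₀ = Dose / Vd = 459.0 / 314 = 1.462 mg/L
k = ln2 / t½ = 0.693147 / 18.0 = 0.03851 h⁻¹
C = C₀ · e^(−k·t) = 1.462 × e^(−0.03851 × 16.3)
  = 1.462 × 0.5338 = 0.7804 mg/L
Convert: 0.7804 mg/L × 1000 = 780.4 ng/mL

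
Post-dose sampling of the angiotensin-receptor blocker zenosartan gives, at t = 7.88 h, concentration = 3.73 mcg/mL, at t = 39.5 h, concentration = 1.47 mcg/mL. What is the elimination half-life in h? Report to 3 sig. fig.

k = ln(C₁/C₂) / (t₂ − t₁) = ln(3.73/1.47) / (39.5 − 7.88)
  = 0.9311 / 31.62 = 0.02945 h⁻¹
t½ = ln2 / k = 0.693147 / 0.02945 = 23.54 h

23.5 h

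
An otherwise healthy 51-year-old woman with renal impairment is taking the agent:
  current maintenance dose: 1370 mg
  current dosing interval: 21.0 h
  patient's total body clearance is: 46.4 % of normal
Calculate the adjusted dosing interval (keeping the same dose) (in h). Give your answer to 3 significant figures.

45.3 h

To keep the same average steady-state level, dosing rate must scale with clearance.
CL ratio = 46.4 / 100 = 0.4640
New interval (same dose) = 21.0 / 0.4640 = 45.26 h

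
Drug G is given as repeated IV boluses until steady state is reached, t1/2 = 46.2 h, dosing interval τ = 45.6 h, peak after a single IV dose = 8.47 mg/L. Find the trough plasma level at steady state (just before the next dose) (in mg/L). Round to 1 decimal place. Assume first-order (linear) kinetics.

8.6 mg/L

k = ln2 / t½ = 0.693147 / 46.2 = 0.01500 h⁻¹
e^(−kτ) = e^(−0.01500 × 45.6) = 0.5046
Accumulation ratio R = 1 / (1 − e^(−kτ)) = 1 / (1 − 0.5046) = 2.019
Steady-state trough = C₀ × R × e^(−kτ) = 8.47 × 2.019 × 0.5046 = 8.629 mg/L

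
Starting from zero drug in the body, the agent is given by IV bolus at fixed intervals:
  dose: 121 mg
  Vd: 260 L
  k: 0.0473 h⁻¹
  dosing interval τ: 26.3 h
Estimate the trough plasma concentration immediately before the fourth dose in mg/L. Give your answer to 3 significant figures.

0.184 mg/L

C₀ per dose = Dose / Vd = 121 / 260 = 0.4654 mg/L
Fraction remaining after one interval: r = e^(−kτ) = e^(−0.04730 × 26.3) = 0.2882
Before dose 4, 3 doses have been given (aged 1τ, 2τ, 3τ).
C_trough = C₀ × (r + r² + … + r^3) = C₀ × r(1−r^3)/(1−r)
        = 0.4654 × 0.2882 × (1 − 0.02394) / (1 − 0.2882) = 0.1839 mg/L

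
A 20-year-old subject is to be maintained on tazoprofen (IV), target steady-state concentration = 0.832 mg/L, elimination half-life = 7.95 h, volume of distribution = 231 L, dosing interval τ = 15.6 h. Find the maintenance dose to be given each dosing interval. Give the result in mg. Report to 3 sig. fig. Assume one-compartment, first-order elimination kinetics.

k = ln2 / t½ = 0.693147 / 7.95 = 0.08719 h⁻¹
CL = k × Vd = 0.08719 × 231 = 20.14 L/h
At steady state, Dose/τ = Css × CL.
Dose = Css × CL × τ = 0.832 × 20.14 × 15.6 = 261.4 mg

261 mg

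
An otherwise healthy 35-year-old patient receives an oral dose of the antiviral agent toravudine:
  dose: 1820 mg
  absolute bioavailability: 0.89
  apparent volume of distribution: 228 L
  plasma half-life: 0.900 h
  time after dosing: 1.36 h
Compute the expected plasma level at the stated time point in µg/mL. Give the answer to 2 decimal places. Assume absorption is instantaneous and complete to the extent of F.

Amount reaching circulation = F × Dose = 0.89 × 1820 = 1620 mg
C₀ = F·Dose / Vd = 1620 / 228 = 7.105 mg/L
k = ln2 / t½ = 0.693147 / 0.900 = 0.7702 h⁻¹
C = C₀ · e^(−k·t) = 7.105 × e^(−0.7702 × 1.36)
  = 7.105 × 0.3508 = 2.492 mg/L
(2.492 mg/L = 2.492 µg/mL)

2.49 µg/mL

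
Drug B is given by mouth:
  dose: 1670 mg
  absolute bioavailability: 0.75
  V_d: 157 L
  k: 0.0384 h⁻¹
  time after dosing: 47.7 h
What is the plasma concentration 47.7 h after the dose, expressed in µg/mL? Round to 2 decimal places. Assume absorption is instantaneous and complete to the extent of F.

Amount reaching circulation = F × Dose = 0.75 × 1670 = 1253 mg
C₀ = F·Dose / Vd = 1253 / 157 = 7.981 mg/L
C = C₀ · e^(−k·t) = 7.981 × e^(−0.03840 × 47.7)
  = 7.981 × 0.1601 = 1.278 mg/L
(1.278 mg/L = 1.278 µg/mL)

1.28 µg/mL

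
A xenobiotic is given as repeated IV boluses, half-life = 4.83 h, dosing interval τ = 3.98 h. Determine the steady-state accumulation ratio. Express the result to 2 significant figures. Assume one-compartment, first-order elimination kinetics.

k = ln2 / t½ = 0.693147 / 4.83 = 0.1435 h⁻¹
e^(−kτ) = e^(−0.1435 × 3.98) = 0.5649
Accumulation ratio R = 1 / (1 − e^(−kτ)) = 1 / (1 − 0.5649) = 2.298

2.3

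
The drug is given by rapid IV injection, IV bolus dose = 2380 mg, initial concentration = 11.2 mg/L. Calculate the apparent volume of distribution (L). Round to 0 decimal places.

Vd = Dose / C₀ = 2380 / 11.2 = 212.5 L

213 L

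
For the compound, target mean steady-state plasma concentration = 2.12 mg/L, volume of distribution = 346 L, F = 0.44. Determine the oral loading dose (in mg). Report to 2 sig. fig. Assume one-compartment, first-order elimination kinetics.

1700 mg

LD = Css × Vd / F = 2.12 × 346 / 0.44 = 1667 mg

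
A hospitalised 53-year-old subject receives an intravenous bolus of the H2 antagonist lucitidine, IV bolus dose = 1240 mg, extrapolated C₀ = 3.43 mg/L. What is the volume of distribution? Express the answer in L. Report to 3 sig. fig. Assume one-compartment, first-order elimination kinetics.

Vd = Dose / C₀ = 1240 / 3.43 = 361.5 L

362 L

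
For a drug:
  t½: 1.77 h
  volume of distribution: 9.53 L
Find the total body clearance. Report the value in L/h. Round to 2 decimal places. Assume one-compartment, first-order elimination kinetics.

k = ln2 / t½ = 0.693147 / 1.77 = 0.3916 h⁻¹
CL = k × Vd = 0.3916 × 9.53 = 3.732 L/h

3.73 L/h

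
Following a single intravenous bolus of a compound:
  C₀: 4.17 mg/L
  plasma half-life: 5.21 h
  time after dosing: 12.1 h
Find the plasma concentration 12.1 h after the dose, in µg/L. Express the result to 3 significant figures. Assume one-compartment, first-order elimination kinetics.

834 µg/L

k = ln2 / t½ = 0.693147 / 5.21 = 0.1330 h⁻¹
C = C₀ · e^(−k·t) = 4.170 × e^(−0.1330 × 12.1)
  = 4.170 × 0.2000 = 0.8340 mg/L
Convert: 0.8340 mg/L × 1000 = 834.0 µg/L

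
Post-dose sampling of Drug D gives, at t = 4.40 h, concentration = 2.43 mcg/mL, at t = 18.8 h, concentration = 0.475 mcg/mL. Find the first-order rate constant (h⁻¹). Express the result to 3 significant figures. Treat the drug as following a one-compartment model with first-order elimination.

0.113 h⁻¹

k = ln(C₁/C₂) / (t₂ − t₁) = ln(2.43/0.475) / (18.8 − 4.40)
  = 1.632 / 14.40 = 0.1133 h⁻¹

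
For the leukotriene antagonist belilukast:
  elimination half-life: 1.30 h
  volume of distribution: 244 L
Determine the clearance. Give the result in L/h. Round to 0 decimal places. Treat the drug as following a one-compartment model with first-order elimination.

130 L/h

k = ln2 / t½ = 0.693147 / 1.30 = 0.5332 h⁻¹
CL = k × Vd = 0.5332 × 244 = 130.1 L/h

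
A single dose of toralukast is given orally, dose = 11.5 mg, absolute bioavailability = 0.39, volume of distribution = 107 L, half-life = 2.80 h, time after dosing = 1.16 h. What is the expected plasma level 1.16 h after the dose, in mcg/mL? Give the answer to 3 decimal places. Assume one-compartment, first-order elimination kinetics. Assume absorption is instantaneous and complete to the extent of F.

0.031 mcg/mL

Amount reaching circulation = F × Dose = 0.39 × 11.50 = 4.485 mg
C₀ = F·Dose / Vd = 4.485 / 107 = 0.04192 mg/L
k = ln2 / t½ = 0.693147 / 2.80 = 0.2476 h⁻¹
C = C₀ · e^(−k·t) = 0.04192 × e^(−0.2476 × 1.16)
  = 0.04192 × 0.7503 = 0.03145 mg/L
(0.03145 mg/L = 0.03145 mcg/mL)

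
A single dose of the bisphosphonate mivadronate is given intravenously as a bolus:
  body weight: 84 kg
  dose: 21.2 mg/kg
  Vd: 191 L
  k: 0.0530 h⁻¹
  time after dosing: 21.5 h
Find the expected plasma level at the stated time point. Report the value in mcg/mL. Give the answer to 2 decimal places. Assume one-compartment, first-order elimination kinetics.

Total dose = 21.2 × 84 = 1781 mg
C₀ = Dose / Vd = 1781 / 191 = 9.325 mg/L
C = C₀ · e^(−k·t) = 9.325 × e^(−0.05300 × 21.5)
  = 9.325 × 0.3200 = 2.984 mg/L
(2.984 mg/L = 2.984 mcg/mL)

2.98 mcg/mL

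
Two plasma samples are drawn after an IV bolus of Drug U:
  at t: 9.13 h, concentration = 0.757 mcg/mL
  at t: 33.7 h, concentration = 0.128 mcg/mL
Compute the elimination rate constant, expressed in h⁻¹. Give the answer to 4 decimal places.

0.0723 h⁻¹

k = ln(C₁/C₂) / (t₂ − t₁) = ln(0.757/0.128) / (33.7 − 9.13)
  = 1.777 / 24.57 = 0.07232 h⁻¹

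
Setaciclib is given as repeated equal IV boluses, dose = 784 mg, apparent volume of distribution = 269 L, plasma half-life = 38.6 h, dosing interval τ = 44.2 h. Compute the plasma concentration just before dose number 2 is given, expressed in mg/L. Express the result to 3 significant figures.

C₀ per dose = Dose / Vd = 784 / 269 = 2.914 mg/L
k = ln2 / t½ = 0.693147 / 38.6 = 0.01796 h⁻¹
Fraction remaining after one interval: r = e^(−kτ) = e^(−0.01796 × 44.2) = 0.4521
Before dose 2, 1 dose has been given (aged 1τ).
C_trough = C₀ × r = 2.914 × 0.4521 = 1.317 mg/L

1.32 mg/L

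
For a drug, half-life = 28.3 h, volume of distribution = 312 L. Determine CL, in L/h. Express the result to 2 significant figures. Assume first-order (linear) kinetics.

k = ln2 / t½ = 0.693147 / 28.3 = 0.02449 h⁻¹
CL = k × Vd = 0.02449 × 312 = 7.641 L/h

7.6 L/h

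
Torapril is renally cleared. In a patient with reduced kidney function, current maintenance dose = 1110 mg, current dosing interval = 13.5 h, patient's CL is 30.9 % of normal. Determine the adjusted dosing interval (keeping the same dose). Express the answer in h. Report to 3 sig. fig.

To keep the same average steady-state level, dosing rate must scale with clearance.
CL ratio = 30.9 / 100 = 0.3090
New interval (same dose) = 13.5 / 0.3090 = 43.69 h

43.7 h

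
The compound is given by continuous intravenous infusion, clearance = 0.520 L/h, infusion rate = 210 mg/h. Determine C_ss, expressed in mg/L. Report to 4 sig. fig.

At steady state Css = R₀ / CL = 210 / 0.5200 = 403.8 mg/L

403.8 mg/L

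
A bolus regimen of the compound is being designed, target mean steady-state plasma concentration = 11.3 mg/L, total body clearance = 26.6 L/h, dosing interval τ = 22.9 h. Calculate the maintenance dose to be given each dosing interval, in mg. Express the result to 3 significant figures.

At steady state, Dose/τ = Css × CL.
Dose = Css × CL × τ = 11.3 × 26.60 × 22.9 = 6883 mg

6880 mg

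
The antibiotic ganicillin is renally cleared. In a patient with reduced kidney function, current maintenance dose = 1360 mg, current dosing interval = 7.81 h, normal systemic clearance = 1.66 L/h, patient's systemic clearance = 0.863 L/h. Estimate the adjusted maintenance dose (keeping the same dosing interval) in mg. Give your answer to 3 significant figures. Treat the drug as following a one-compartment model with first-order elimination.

To keep the same average steady-state level, dosing rate must scale with clearance.
CL ratio = 0.863 / 1.66 = 0.5199
New dose (same interval) = 1360 × 0.5199 = 707.1 mg

707 mg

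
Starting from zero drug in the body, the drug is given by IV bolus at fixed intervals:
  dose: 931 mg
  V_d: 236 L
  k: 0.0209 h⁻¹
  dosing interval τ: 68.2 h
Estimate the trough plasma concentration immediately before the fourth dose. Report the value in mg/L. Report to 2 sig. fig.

1.2 mg/L

C₀ per dose = Dose / Vd = 931 / 236 = 3.945 mg/L
Fraction remaining after one interval: r = e^(−kτ) = e^(−0.02090 × 68.2) = 0.2404
Before dose 4, 3 doses have been given (aged 1τ, 2τ, 3τ).
C_trough = C₀ × (r + r² + … + r^3) = C₀ × r(1−r^3)/(1−r)
        = 3.945 × 0.2404 × (1 − 0.01389) / (1 − 0.2404) = 1.231 mg/L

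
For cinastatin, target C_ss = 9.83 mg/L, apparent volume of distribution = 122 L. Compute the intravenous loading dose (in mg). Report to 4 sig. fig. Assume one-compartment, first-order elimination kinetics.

LD = Css × Vd = 9.83 × 122 = 1199 mg

1199 mg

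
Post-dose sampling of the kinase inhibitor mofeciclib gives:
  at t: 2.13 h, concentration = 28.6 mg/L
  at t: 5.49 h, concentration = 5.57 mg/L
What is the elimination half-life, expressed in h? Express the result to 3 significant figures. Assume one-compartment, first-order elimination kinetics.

1.42 h

k = ln(C₁/C₂) / (t₂ − t₁) = ln(28.6/5.57) / (5.49 − 2.13)
  = 1.636 / 3.360 = 0.4869 h⁻¹
t½ = ln2 / k = 0.693147 / 0.4869 = 1.424 h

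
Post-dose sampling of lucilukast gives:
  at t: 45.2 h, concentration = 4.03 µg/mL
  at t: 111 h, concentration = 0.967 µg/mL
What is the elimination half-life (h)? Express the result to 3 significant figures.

32.0 h

k = ln(C₁/C₂) / (t₂ − t₁) = ln(4.03/0.967) / (111 − 45.2)
  = 1.427 / 65.80 = 0.02169 h⁻¹
t½ = ln2 / k = 0.693147 / 0.02169 = 31.96 h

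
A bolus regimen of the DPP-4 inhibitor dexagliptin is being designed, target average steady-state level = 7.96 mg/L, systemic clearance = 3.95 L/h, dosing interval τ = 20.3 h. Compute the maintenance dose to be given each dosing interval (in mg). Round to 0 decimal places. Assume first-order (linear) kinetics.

638 mg

At steady state, Dose/τ = Css × CL.
Dose = Css × CL × τ = 7.96 × 3.950 × 20.3 = 638.3 mg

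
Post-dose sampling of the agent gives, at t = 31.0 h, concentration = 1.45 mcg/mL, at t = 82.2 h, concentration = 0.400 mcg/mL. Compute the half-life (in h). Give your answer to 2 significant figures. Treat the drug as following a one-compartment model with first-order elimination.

28 h

k = ln(C₁/C₂) / (t₂ − t₁) = ln(1.45/0.400) / (82.2 − 31.0)
  = 1.288 / 51.20 = 0.02516 h⁻¹
t½ = ln2 / k = 0.693147 / 0.02516 = 27.55 h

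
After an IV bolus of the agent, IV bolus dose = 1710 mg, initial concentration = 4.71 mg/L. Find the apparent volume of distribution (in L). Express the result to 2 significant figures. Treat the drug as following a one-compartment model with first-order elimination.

360 L

Vd = Dose / C₀ = 1710 / 4.71 = 363.1 L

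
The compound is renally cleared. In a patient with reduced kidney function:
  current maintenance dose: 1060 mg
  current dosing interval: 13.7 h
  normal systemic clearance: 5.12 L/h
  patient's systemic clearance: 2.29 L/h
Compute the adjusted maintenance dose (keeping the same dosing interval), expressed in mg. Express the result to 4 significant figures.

To keep the same average steady-state level, dosing rate must scale with clearance.
CL ratio = 2.29 / 5.12 = 0.4473
New dose (same interval) = 1060 × 0.4473 = 474.1 mg

474.1 mg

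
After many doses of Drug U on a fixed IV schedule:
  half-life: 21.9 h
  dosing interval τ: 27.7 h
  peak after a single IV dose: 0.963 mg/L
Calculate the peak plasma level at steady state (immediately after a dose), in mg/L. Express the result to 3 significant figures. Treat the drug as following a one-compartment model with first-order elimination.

1.65 mg/L

k = ln2 / t½ = 0.693147 / 21.9 = 0.03165 h⁻¹
e^(−kτ) = e^(−0.03165 × 27.7) = 0.4162
Accumulation ratio R = 1 / (1 − e^(−kτ)) = 1 / (1 − 0.4162) = 1.713
Steady-state peak = C₀ × R = 0.963 × 1.713 = 1.650 mg/L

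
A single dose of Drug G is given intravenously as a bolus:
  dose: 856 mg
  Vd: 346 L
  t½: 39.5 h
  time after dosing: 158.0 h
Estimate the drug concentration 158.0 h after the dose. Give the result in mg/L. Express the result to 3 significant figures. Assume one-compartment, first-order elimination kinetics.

0.155 mg/L

C₀ = Dose / Vd = 856.0 / 346 = 2.474 mg/L
k = ln2 / t½ = 0.693147 / 39.5 = 0.01755 h⁻¹
t / t½ = 158.0 / 39.5 = 4 half-lives
C = C₀ × (1/2)^4 = 2.474 × 0.06250 = 0.1546 mg/L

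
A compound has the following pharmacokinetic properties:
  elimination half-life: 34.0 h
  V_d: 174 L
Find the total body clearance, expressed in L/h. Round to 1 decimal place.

k = ln2 / t½ = 0.693147 / 34.0 = 0.02039 h⁻¹
CL = k × Vd = 0.02039 × 174 = 3.548 L/h

3.5 L/h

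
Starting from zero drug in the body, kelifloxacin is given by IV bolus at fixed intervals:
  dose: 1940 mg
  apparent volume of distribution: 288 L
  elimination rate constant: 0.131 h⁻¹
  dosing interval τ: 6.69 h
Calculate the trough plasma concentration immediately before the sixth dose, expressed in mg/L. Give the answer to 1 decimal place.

C₀ per dose = Dose / Vd = 1940 / 288 = 6.736 mg/L
Fraction remaining after one interval: r = e^(−kτ) = e^(−0.1310 × 6.69) = 0.4163
Before dose 6, 5 doses have been given (aged 1τ, 2τ, 3τ, 4τ, 5τ).
C_trough = C₀ × (r + r² + … + r^5) = C₀ × r(1−r^5)/(1−r)
        = 6.736 × 0.4163 × (1 − 0.01250) / (1 − 0.4163) = 4.744 mg/L

4.7 mg/L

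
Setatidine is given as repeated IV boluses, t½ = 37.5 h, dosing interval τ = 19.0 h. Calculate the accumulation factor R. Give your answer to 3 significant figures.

3.38

k = ln2 / t½ = 0.693147 / 37.5 = 0.01848 h⁻¹
e^(−kτ) = e^(−0.01848 × 19.0) = 0.7039
Accumulation ratio R = 1 / (1 − e^(−kτ)) = 1 / (1 − 0.7039) = 3.377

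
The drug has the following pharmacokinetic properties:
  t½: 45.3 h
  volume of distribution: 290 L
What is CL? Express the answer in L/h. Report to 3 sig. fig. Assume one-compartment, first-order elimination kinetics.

4.44 L/h

k = ln2 / t½ = 0.693147 / 45.3 = 0.01530 h⁻¹
CL = k × Vd = 0.01530 × 290 = 4.437 L/h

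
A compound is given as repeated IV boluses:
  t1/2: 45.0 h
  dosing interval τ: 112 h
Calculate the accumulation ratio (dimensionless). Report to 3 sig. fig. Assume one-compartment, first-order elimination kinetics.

1.22

k = ln2 / t½ = 0.693147 / 45.0 = 0.01540 h⁻¹
e^(−kτ) = e^(−0.01540 × 112) = 0.1782
Accumulation ratio R = 1 / (1 − e^(−kτ)) = 1 / (1 − 0.1782) = 1.217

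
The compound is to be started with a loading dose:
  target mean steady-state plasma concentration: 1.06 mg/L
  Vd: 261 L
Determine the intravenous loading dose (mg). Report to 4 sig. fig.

276.7 mg

LD = Css × Vd = 1.06 × 261 = 276.7 mg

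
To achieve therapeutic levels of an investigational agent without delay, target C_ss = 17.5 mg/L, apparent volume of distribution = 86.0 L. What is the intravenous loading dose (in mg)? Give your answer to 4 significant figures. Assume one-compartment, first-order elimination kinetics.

1505 mg

LD = Css × Vd = 17.5 × 86.0 = 1505 mg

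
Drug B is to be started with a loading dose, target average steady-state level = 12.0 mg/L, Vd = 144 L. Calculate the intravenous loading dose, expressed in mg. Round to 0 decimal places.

LD = Css × Vd = 12.0 × 144 = 1728 mg

1728 mg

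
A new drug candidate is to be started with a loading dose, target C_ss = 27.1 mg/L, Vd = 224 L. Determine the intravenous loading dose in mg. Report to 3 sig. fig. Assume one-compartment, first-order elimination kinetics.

LD = Css × Vd = 27.1 × 224 = 6070 mg

6070 mg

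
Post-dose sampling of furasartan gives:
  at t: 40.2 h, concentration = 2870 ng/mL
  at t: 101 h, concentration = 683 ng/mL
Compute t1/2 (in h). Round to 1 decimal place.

29.4 h

k = ln(C₁/C₂) / (t₂ − t₁) = ln(2870/683) / (101 − 40.2)
  = 1.436 / 60.80 = 0.02362 h⁻¹
t½ = ln2 / k = 0.693147 / 0.02362 = 29.35 h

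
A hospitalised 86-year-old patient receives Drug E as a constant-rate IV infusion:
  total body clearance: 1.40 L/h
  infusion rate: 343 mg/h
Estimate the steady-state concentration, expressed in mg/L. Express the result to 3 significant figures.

245 mg/L

At steady state Css = R₀ / CL = 343 / 1.400 = 245.0 mg/L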